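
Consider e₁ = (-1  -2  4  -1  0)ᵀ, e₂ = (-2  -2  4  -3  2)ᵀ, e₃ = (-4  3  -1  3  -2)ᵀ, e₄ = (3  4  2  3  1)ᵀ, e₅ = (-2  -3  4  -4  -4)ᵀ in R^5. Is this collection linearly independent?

linearly independent

Place the vectors as rows of a 5×5 matrix and reduce to echelon form.
The reduction yields 5 nonzero rows, so the rank is 5.
Since rank = 5 (the number of vectors), the set is linearly independent.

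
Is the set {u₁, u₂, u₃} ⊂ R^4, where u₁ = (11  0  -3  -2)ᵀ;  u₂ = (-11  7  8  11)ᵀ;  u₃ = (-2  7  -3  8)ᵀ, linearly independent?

Row-reduce the matrix whose columns are u₁, u₂, u₃.
The reduction yields 3 nonzero rows, so the rank is 3.
Since rank = 3 (the number of vectors), the set is linearly independent.

linearly independent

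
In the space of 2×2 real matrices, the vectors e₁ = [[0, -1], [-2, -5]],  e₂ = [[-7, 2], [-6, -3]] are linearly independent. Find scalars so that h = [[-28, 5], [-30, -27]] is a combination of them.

Take coordinate vectors relative to {E₁₁, E₁₂, E₂₁, E₂₂}.
Since e₁, e₂ are independent, the coefficients expressing h are uniquely determined by a linear system.
Back-substitution yields (c₁, c₂) = (3, 4).

h = 3e₁ + 4e₂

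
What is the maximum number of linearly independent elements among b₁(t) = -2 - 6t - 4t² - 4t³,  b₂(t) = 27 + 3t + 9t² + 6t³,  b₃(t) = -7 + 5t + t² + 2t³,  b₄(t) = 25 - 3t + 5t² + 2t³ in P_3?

2

Represent each element by its coordinate vector in ℝ⁴.
Form the matrix with b₁, b₂, b₃, b₄ as columns and reduce.
Exactly 2 pivots survive; hence the rank is 2.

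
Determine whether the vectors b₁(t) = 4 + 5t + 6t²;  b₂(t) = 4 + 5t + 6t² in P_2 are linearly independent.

linearly dependent

Take coordinates with respect to the standard basis {1, t, t²}.
Row-reduce the matrix whose columns are b₁, b₂.
The reduction yields 1 nonzero row, so the rank is 1.
Since rank 1 < 2, the set is linearly dependent.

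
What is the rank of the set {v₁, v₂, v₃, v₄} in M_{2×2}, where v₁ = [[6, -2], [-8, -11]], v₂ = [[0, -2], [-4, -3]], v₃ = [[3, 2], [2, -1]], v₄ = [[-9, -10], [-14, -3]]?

Pass to coordinate vectors with respect to the basis {E₁₁, E₁₂, E₂₁, E₂₂}.
Row-reduce the 4×4 matrix with these as rows.
The echelon form has 2 nonzero rows, so the rank is 2.

rank 2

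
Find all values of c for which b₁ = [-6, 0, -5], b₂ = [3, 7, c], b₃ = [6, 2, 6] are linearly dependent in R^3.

c = 6

The set is linearly dependent precisely when det[b₁; b₂; b₃] = 0.
Cofactor expansion gives det = 12*c - 72.
This vanishes exactly when c = 6.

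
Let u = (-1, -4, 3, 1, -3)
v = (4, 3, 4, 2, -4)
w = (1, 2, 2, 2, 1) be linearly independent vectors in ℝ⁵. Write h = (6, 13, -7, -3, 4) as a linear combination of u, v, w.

Solve the system with u, v, w as columns and h as the right-hand side.
Row-reducing the augmented matrix gives the unique coefficients (a₁, a₂, a₃) = (-3, 1, -1).

h = -3u + v - w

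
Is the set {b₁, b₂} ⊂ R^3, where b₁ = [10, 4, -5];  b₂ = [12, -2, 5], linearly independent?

linearly independent

Place the vectors as rows of a 2×3 matrix and reduce to echelon form.
The reduction yields 2 nonzero rows, so the rank is 2.
Since rank = 2 (the number of vectors), the set is linearly independent.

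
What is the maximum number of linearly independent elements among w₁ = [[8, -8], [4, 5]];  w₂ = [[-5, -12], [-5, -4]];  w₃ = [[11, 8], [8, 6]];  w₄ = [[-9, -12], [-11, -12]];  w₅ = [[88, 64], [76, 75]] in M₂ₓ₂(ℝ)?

Represent each element by its coordinate vector in ℝ⁴.
Row-reduce the 5×4 matrix with these as rows.
There are 4 pivot columns, so rank = 4.
(With 5 elements in a 4-dimensional space the rank is at most 4.)

4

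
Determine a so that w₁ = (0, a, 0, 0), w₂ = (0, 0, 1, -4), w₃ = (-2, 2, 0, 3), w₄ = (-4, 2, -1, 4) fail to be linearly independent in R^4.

a = 0

The vectors are dependent exactly when the determinant of the matrix with rows w₁, w₂, w₃, w₄ vanishes.
Cofactor expansion gives det = 12*a.
Solving 12*a = 0 yields a = 0.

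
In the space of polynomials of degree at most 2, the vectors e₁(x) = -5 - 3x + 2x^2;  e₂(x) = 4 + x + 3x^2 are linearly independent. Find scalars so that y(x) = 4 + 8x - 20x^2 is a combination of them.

y = -4e₁ - 4e₂

Identify each element with its coordinate vector in ℝ³ via {1, x, x^2}.
Since e₁, e₂ are independent, the coefficients expressing y are uniquely determined by a linear system.
The system has the unique solution (c₁, c₂) = (-4, -4).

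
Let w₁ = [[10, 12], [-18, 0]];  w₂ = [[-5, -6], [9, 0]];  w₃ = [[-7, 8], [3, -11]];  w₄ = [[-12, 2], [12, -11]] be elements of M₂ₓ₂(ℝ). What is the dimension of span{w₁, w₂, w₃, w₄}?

Use coordinates relative to {E₁₁, E₁₂, E₂₁, E₂₂}.
Row-reduce the 4×4 matrix with these as rows.
There are 2 pivot columns, so rank = 2.

dim = 2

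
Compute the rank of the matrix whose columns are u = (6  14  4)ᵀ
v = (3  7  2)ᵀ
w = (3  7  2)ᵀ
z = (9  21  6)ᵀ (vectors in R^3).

Form the matrix with u, v, w, z as columns and reduce.
The echelon form has 1 nonzero row, so the rank is 1.
(With 4 elements in a 3-dimensional space the rank is at most 3.)

1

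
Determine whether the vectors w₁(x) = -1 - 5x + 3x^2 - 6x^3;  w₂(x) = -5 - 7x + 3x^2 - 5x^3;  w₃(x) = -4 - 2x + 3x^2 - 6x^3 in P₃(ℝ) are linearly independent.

linearly independent

Take coordinates with respect to the standard basis {1, x, …, x^3}.
Place the vectors as rows of a 3×4 matrix and reduce to echelon form.
The reduction yields 3 nonzero rows, so the rank is 3.
Since rank = 3 (the number of vectors), the set is linearly independent.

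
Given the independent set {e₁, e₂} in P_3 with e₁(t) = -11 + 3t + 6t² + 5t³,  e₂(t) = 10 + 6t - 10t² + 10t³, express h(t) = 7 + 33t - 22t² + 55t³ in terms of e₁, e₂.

Work in coordinates with respect to the standard basis {1, t, …, t³}.
Write h = a₁e₁ + a₂e₂ and equate components.
Row-reducing the augmented matrix gives the unique coefficients (a₁, a₂) = (3, 4).

h = 3e₁ + 4e₂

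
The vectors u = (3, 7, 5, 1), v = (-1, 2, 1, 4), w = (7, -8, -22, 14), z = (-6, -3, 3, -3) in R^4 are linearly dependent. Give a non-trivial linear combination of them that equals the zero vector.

3u - 2v + w + 3z = 0

Solve the homogeneous system with u, v, w, z as columns by row-reducing the coefficient matrix.
One solution (up to scaling) is (3, -2, 1, 3).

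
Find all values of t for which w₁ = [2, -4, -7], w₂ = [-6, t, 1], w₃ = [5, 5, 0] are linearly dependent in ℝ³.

Dependence holds iff the 3×3 matrix [w₁ w₂ w₃] is singular.
The determinant works out to 35*t + 180.
Setting this to zero gives t = -36/7.

t = -36/7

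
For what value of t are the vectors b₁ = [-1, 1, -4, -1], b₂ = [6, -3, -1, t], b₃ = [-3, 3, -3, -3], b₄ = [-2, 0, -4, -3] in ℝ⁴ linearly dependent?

The vectors are dependent exactly when the determinant of the matrix with rows b₁, b₂, b₃, b₄ vanishes.
The determinant works out to 135 - 18*t.
Setting this to zero gives t = 15/2.

t = 15/2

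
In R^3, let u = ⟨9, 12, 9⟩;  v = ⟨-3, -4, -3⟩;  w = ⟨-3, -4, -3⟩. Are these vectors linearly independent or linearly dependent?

linearly dependent

Place the vectors as rows of a 3×3 matrix and reduce to echelon form.
The reduction yields 1 nonzero row, so the rank is 1.
Since rank 1 < 3, the set is linearly dependent.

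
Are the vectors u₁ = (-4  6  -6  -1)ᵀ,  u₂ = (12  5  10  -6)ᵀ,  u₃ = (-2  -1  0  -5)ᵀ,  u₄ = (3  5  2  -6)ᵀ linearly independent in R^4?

linearly dependent

Form the 4×4 matrix with these as columns; its determinant is 0.
A zero determinant means the columns are linearly dependent.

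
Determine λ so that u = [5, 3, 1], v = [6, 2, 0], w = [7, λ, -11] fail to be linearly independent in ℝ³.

Dependence holds iff the 3×3 matrix [u v w] is singular.
Cofactor expansion gives det = 6*λ + 74.
This vanishes exactly when λ = -37/3.

λ = -37/3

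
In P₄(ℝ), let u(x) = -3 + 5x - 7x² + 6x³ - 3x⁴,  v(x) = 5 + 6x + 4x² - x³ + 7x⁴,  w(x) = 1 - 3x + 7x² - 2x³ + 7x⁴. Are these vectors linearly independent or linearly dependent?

Take coordinates with respect to the standard basis {1, x, …, x⁴}.
Row-reduce the matrix whose columns are u, v, w.
The reduction yields 3 nonzero rows, so the rank is 3.
Since rank = 3 (the number of vectors), the set is linearly independent.

linearly independent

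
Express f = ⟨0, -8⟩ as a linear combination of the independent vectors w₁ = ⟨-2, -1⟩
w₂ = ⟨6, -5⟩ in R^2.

Since w₁, w₂ are independent, the coefficients expressing f are uniquely determined by a linear system.
The system has the unique solution (a₁, a₂) = (3, 1).

f = 3w₁ + w₂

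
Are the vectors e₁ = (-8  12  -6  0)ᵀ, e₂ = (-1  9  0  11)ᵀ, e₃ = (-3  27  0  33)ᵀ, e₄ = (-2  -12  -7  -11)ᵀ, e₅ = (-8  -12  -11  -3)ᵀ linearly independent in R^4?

There are 5 vectors in a 4-dimensional space, so they cannot be linearly independent.

linearly dependent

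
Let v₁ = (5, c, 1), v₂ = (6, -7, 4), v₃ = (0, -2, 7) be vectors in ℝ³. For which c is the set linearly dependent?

Dependence holds iff the 3×3 matrix [v₁ v₂ v₃] is singular.
Expanding, det = -42*c - 217.
Solving -42*c - 217 = 0 yields c = -31/6.

c = -31/6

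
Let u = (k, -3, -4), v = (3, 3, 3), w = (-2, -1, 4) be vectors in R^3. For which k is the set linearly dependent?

k = -14/5

Dependence holds iff the 3×3 matrix [u v w] is singular.
The determinant works out to 15*k + 42.
Solving 15*k + 42 = 0 yields k = -14/5.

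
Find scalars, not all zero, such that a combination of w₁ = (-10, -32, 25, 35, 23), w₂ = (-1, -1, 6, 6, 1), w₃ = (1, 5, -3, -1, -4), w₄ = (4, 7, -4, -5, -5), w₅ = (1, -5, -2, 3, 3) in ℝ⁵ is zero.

Solve the homogeneous system with w₁, w₂, w₃, w₄, w₅ as columns by row-reducing the coefficient matrix.
One solution (up to scaling) is (1, -3, 1, 2, -2).

w₁ - 3w₂ + w₃ + 2w₄ - 2w₅ = 0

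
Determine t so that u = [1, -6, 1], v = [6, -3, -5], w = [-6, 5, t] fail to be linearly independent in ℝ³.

Dependence holds iff the 3×3 matrix [u v w] is singular.
Expanding, det = 33*t - 143.
This vanishes exactly when t = 13/3.

t = 13/3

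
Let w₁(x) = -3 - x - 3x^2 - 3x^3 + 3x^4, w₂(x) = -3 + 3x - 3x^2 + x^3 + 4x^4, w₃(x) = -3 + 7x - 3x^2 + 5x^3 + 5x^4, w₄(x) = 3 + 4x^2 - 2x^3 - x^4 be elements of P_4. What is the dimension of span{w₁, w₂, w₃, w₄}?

Pass to coordinate vectors with respect to the basis {1, x, …, x^4}.
Form the matrix with w₁, w₂, w₃, w₄ as columns and reduce.
Reduction leaves 3 leading entries, giving rank 3.

dim = 3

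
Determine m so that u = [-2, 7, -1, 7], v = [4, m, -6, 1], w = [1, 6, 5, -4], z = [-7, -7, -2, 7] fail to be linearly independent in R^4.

m = -8/3

Dependence holds iff the 4×4 matrix [u v w z] is singular.
Cofactor expansion gives det = 156*m + 416.
Setting this to zero gives m = -8/3.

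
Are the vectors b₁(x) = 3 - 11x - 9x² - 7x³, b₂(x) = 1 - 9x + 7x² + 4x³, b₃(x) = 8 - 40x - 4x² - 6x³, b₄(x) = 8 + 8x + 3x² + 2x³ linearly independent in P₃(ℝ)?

linearly dependent

Take coordinates with respect to the standard basis {1, x, …, x³}.
Form the 4×4 matrix with these as columns; its determinant is 0.
A zero determinant means the columns are linearly dependent.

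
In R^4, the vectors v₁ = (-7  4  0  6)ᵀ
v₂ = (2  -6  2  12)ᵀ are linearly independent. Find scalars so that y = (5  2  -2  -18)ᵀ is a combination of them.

Since v₁, v₂ are independent, the coefficients expressing y are uniquely determined by a linear system.
Back-substitution yields (α₁, α₂) = (-1, -1).

y = -v₁ - v₂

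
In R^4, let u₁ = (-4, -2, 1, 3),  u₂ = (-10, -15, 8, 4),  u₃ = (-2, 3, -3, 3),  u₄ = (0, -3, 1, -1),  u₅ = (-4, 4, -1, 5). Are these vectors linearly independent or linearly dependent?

There are 5 vectors in a 4-dimensional space, so they cannot be linearly independent.

linearly dependent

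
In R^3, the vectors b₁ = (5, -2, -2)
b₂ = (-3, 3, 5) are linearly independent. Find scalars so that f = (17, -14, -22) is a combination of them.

Set up the augmented matrix [b₁ | b₂ | f] and row-reduce.
Row-reducing the augmented matrix gives the unique coefficients (α₁, α₂) = (1, -4).

f = b₁ - 4b₂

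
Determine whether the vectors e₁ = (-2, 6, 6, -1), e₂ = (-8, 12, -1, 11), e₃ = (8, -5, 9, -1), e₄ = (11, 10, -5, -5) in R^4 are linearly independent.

The matrix [e₁|e₂|e₃|e₄] has determinant 20879.
A nonzero determinant means the columns are linearly independent.

linearly independent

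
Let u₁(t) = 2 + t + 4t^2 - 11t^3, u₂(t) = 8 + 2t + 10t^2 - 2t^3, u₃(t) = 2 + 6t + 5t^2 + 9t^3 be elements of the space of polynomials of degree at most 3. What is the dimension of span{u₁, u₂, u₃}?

Pass to coordinate vectors with respect to the basis {1, t, …, t^3}.
Put the 4×3 matrix [u₁|u₂|u₃] into echelon form.
The echelon form has 3 nonzero rows, so the rank is 3.

3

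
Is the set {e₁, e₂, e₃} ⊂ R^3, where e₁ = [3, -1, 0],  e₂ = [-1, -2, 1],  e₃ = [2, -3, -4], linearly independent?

Row-reduce the matrix whose columns are e₁, e₂, e₃.
The reduction yields 3 nonzero rows, so the rank is 3.
Since rank = 3 (the number of vectors), the set is linearly independent.

linearly independent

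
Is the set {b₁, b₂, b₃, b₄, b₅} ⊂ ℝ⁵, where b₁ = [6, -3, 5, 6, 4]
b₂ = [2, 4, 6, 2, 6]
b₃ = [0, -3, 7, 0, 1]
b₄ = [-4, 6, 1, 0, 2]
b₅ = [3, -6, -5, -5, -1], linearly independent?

linearly independent

Row-reduce the matrix whose columns are b₁, b₂, b₃, b₄, b₅.
The reduction yields 5 nonzero rows, so the rank is 5.
Since rank = 5 (the number of vectors), the set is linearly independent.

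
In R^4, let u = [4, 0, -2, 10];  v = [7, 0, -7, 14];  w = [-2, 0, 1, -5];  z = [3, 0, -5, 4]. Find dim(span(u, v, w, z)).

2

Put the 4×4 matrix [u|v|w|z] into echelon form.
Exactly 2 pivots survive; hence the rank is 2.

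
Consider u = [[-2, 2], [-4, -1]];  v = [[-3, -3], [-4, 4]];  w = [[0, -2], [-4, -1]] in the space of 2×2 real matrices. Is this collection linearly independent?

Write each element as a coordinate vector in ℝ⁴ using {E₁₁, E₁₂, E₂₁, E₂₂}.
Place the vectors as rows of a 3×4 matrix and reduce to echelon form.
The reduction yields 3 nonzero rows, so the rank is 3.
Since rank = 3 (the number of vectors), the set is linearly independent.

linearly independent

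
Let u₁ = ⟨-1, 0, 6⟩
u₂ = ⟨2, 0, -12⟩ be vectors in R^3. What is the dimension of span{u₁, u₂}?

Apply Gaussian elimination to the matrix whose rows are u₁, u₂.
Exactly 1 pivot survives; hence the rank is 1.

dim = 1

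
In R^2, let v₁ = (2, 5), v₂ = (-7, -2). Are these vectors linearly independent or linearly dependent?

Place the vectors as rows of a 2×2 matrix and reduce to echelon form.
The reduction yields 2 nonzero rows, so the rank is 2.
Since rank = 2 (the number of vectors), the set is linearly independent.

linearly independent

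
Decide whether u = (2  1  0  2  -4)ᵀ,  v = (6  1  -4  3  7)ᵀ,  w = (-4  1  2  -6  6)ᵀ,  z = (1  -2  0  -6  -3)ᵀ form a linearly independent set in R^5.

linearly independent

Place the vectors as rows of a 4×5 matrix and reduce to echelon form.
The reduction yields 4 nonzero rows, so the rank is 4.
Since rank = 4 (the number of vectors), the set is linearly independent.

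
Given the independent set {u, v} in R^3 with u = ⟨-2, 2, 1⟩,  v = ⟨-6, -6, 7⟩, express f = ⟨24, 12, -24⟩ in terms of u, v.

f = -3u - 3v

Solve the system with u, v as columns and f as the right-hand side.
Row-reducing the augmented matrix gives the unique coefficients (α₁, α₂) = (-3, -3).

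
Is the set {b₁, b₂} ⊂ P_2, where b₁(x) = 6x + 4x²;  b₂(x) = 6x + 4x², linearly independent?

linearly dependent

Write each element as a coordinate vector in ℝ³ using {1, x, x²}.
Two of the vectors are equal, giving an immediate dependence.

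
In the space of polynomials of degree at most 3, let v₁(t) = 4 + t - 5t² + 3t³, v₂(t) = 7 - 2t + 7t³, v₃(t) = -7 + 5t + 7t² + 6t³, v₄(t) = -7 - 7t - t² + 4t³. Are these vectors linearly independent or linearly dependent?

linearly independent

Take coordinates with respect to the standard basis {1, t, …, t³}.
The matrix [v₁|v₂|v₃|v₄] has determinant -6180.
A nonzero determinant means the columns are linearly independent.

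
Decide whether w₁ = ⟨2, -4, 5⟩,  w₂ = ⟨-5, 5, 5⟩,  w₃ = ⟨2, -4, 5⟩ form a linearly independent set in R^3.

linearly dependent

Two of the vectors are equal, giving an immediate dependence.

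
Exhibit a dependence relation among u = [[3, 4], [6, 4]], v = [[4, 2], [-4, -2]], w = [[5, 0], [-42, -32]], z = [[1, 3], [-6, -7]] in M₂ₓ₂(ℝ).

Pass to coordinate vectors relative to the basis {E₁₁, E₁₂, E₂₁, E₂₂}.
Row-reduce the matrix with u, v, w, z as columns; the null space gives the coefficients.
The free variable yields coefficients (3, -3, 1, -2) (any nonzero multiple also works).

3u - 3v + w - 2z = 0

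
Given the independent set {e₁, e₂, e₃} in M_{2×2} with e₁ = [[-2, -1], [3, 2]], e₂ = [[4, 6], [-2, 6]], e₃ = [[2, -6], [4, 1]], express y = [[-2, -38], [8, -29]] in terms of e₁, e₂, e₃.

Work in coordinates with respect to the standard basis {E₁₁, E₁₂, E₂₁, E₂₂}.
Solve the system with e₁, e₂, e₃ as columns and y as the right-hand side.
Row-reducing the augmented matrix gives the unique coefficients (α₁, α₂, α₃) = (-4, -4, 3).

y = -4e₁ - 4e₂ + 3e₃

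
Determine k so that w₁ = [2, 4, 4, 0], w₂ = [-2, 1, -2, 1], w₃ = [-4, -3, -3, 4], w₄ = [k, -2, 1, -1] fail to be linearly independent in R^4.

The set is linearly dependent precisely when det[w₁; w₂; w₃; w₄] = 0.
Expanding, det = 48*k - 72.
Solving 48*k - 72 = 0 yields k = 3/2.

k = 3/2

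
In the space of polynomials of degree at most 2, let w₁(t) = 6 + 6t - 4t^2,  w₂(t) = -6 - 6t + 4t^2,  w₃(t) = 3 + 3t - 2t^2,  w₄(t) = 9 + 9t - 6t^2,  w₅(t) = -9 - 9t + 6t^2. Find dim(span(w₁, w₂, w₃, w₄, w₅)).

Represent each element by its coordinate vector in ℝ³.
Put the 3×5 matrix [w₁|w₂|w₃|w₄|w₅] into echelon form.
There is 1 pivot column, so rank = 1.
(With 5 elements in a 3-dimensional space the rank is at most 3.)

dim = 1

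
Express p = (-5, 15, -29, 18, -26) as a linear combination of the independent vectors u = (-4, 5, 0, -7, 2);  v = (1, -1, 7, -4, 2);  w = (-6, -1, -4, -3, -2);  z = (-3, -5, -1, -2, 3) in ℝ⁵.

Solve the system with u, v, w, z as columns and p as the right-hand side.
The system has the unique solution (α₁, …, α₄) = (-1, -3, 3, -4).

p = -u - 3v + 3w - 4z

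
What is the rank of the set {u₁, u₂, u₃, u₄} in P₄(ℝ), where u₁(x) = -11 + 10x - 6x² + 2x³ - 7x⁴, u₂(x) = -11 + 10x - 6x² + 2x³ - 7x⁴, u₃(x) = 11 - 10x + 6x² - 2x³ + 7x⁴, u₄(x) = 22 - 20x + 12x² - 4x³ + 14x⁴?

1

Represent each element by its coordinate vector in ℝ⁵.
Form the matrix with u₁, u₂, u₃, u₄ as columns and reduce.
Exactly 1 pivot survives; hence the rank is 1.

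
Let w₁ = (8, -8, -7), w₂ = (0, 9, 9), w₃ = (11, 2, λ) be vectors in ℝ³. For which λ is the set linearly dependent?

λ = 27/8

Place the vectors as rows of a 3×3 matrix; dependence ⇔ determinant zero.
Expanding, det = 72*λ - 243.
Setting this to zero gives λ = 27/8.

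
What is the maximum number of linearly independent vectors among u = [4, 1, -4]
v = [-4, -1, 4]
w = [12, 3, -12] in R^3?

Row-reduce the 3×3 matrix with these as rows.
Reduction leaves 1 leading entry, giving rank 1.

1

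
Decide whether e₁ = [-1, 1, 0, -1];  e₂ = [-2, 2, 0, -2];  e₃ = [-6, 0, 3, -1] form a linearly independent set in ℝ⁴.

One vector is a scalar multiple of another, so the set is dependent.

linearly dependent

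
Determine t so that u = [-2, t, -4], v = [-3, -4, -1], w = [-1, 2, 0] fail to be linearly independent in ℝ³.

t = -36

The vectors are dependent exactly when the determinant of the matrix with rows u, v, w vanishes.
The determinant works out to t + 36.
Solving t + 36 = 0 yields t = -36.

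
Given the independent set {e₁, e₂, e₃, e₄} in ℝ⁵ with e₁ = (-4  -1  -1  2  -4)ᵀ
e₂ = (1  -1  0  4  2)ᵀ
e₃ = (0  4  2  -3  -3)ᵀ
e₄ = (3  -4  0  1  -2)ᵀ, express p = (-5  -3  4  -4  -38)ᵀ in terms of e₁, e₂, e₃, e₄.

p = 4e₁ - e₂ + 4e₃ + 4e₄

Solve the system with e₁, e₂, e₃, e₄ as columns and p as the right-hand side.
Back-substitution yields (c₁, …, c₄) = (4, -1, 4, 4).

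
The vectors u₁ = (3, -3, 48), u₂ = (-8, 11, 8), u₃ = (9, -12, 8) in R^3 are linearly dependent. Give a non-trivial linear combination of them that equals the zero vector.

u₁ - 3u₂ - 3u₃ = 0

Write the vectors as columns of a matrix and find a nonzero vector in its null space.
A generator of the null space is (1, -3, -3).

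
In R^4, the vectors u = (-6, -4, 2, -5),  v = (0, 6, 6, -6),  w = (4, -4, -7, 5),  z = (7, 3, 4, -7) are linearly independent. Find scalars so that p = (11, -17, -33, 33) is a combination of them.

Since u, v, w, z are independent, the coefficients expressing p are uniquely determined by a linear system.
Back-substitution yields (c₁, …, c₄) = (-1, -1, 3, -1).

p = -u - v + 3w - z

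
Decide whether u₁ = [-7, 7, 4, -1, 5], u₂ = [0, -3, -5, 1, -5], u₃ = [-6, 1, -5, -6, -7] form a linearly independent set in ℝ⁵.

linearly independent

Place the vectors as rows of a 3×5 matrix and reduce to echelon form.
The reduction yields 3 nonzero rows, so the rank is 3.
Since rank = 3 (the number of vectors), the set is linearly independent.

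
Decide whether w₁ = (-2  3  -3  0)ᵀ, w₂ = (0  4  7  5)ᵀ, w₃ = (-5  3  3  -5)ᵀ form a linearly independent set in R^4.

Row-reduce the matrix whose columns are w₁, w₂, w₃.
The reduction yields 3 nonzero rows, so the rank is 3.
Since rank = 3 (the number of vectors), the set is linearly independent.

linearly independent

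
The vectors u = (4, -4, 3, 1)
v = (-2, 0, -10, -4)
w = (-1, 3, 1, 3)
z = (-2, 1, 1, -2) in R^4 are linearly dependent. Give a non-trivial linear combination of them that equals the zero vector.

2u + v + 2w + 2z = 0

Solve the homogeneous system with u, v, w, z as columns by row-reducing the coefficient matrix.
A generator of the null space is (2, 1, 2, 2).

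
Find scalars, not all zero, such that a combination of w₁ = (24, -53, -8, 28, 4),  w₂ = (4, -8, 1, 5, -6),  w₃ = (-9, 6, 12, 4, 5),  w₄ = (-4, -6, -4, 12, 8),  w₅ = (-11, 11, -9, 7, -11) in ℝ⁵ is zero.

w₁ - 3w₂ + w₃ - 2w₄ + w₅ = 0

Write the vectors as columns of a matrix and find a nonzero vector in its null space.
A generator of the null space is (1, -3, 1, -2, 1).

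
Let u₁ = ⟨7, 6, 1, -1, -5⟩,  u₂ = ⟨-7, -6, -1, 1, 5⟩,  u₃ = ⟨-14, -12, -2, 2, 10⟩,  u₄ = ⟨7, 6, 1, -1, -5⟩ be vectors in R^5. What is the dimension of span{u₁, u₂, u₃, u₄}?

Put the 5×4 matrix [u₁|u₂|u₃|u₄] into echelon form.
There is 1 pivot column, so rank = 1.

1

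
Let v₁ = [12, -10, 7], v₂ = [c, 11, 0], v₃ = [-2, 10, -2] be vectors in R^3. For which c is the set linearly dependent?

Place the vectors as rows of a 3×3 matrix; dependence ⇔ determinant zero.
The determinant works out to 50*c - 110.
Solving 50*c - 110 = 0 yields c = 11/5.

c = 11/5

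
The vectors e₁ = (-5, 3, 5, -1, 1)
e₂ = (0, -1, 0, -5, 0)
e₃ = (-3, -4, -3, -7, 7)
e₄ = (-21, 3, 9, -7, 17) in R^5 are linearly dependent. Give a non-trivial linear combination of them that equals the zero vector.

Row-reduce the matrix with e₁, e₂, e₃, e₄ as columns; the null space gives the coefficients.
A generator of the null space is (3, -2, 2, -1).

3e₁ - 2e₂ + 2e₃ - e₄ = 0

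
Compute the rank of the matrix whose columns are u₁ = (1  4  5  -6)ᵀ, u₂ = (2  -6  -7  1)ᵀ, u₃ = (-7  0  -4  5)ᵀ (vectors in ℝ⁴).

Form the matrix with u₁, u₂, u₃ as columns and reduce.
Exactly 3 pivots survive; hence the rank is 3.

rank 3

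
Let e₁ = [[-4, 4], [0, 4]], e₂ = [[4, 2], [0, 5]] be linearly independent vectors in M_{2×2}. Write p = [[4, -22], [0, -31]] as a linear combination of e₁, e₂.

p = -4e₁ - 3e₂

Take coordinate vectors relative to {E₁₁, E₁₂, E₂₁, E₂₂}.
Since e₁, e₂ are independent, the coefficients expressing p are uniquely determined by a linear system.
Back-substitution yields (a₁, a₂) = (-4, -3).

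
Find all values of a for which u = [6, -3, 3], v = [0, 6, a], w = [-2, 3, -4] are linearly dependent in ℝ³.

a = -9

Dependence holds iff the 3×3 matrix [u v w] is singular.
The determinant works out to -12*a - 108.
Setting this to zero gives a = -9.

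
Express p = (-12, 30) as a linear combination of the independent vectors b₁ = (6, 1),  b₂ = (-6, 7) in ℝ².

p = 2b₁ + 4b₂

Since b₁, b₂ are independent, the coefficients expressing p are uniquely determined by a linear system.
Row-reducing the augmented matrix gives the unique coefficients (a₁, a₂) = (2, 4).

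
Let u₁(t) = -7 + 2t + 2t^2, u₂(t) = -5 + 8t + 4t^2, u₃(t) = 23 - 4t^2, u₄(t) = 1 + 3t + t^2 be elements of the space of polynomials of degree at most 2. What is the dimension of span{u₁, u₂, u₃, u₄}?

Pass to coordinate vectors with respect to the basis {1, t, t^2}.
Form the matrix with u₁, u₂, u₃, u₄ as columns and reduce.
The echelon form has 2 nonzero rows, so the rank is 2.
(With 4 elements in a 3-dimensional space the rank is at most 3.)

2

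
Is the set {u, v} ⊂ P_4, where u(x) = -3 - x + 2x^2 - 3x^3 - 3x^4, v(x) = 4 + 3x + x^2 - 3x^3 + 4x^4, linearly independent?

linearly independent

Write each element as a coordinate vector in ℝ⁵ using {1, x, …, x^4}.
Place the vectors as rows of a 2×5 matrix and reduce to echelon form.
The reduction yields 2 nonzero rows, so the rank is 2.
Since rank = 2 (the number of vectors), the set is linearly independent.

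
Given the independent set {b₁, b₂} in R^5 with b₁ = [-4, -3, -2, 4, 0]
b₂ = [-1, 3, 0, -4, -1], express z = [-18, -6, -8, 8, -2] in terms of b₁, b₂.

Solve the system with b₁, b₂ as columns and z as the right-hand side.
Row-reducing the augmented matrix gives the unique coefficients (α₁, α₂) = (4, 2).

z = 4b₁ + 2b₂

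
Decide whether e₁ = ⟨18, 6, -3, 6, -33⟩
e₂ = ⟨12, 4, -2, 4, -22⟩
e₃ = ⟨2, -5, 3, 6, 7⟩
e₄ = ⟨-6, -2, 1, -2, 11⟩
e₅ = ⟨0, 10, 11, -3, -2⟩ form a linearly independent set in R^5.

The matrix [e₁|e₂|e₃|e₄|e₅] has determinant 0.
A zero determinant means the columns are linearly dependent.

linearly dependent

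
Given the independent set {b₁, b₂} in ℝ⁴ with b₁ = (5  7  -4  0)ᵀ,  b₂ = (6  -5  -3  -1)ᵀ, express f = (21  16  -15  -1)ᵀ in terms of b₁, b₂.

f = 3b₁ + b₂

Write f = a₁b₁ + a₂b₂ and equate components.
Back-substitution yields (a₁, a₂) = (3, 1).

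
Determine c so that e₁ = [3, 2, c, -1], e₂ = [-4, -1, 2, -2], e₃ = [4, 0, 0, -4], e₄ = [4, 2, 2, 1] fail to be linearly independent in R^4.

The set is linearly dependent precisely when det[e₁; e₂; e₃; e₄] = 0.
Cofactor expansion gives det = 128 - 28*c.
Solving 128 - 28*c = 0 yields c = 32/7.

c = 32/7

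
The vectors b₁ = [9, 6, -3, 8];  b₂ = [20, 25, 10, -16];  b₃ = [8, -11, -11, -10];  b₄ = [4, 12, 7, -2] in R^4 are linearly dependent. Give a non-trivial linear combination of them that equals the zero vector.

Row-reduce the matrix with b₁, b₂, b₃, b₄ as columns; the null space gives the coefficients.
A generator of the null space is (0, 1, -1, -3).

b₂ - b₃ - 3b₄ = 0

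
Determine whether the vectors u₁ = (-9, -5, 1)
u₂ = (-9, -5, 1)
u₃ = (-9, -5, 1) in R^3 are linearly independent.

Two of the vectors are equal, giving an immediate dependence.

linearly dependent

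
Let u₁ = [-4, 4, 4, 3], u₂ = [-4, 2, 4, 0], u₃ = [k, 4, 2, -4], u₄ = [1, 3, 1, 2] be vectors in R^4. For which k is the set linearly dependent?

The set is linearly dependent precisely when det[u₁; u₂; u₃; u₄] = 0.
Cofactor expansion gives det = 108 - 14*k.
Setting this to zero gives k = 54/7.

k = 54/7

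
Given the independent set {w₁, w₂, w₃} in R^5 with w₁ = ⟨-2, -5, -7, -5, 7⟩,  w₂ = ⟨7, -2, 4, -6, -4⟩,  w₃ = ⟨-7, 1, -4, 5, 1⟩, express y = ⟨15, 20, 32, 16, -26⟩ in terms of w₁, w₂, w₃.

y = -4w₁ - w₂ - 2w₃

Solve the system with w₁, w₂, w₃ as columns and y as the right-hand side.
Back-substitution yields (α₁, α₂, α₃) = (-4, -1, -2).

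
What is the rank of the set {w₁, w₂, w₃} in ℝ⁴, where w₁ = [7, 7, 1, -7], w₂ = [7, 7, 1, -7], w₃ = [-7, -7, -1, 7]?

rank 1

Row-reduce the 3×4 matrix with these as rows.
The echelon form has 1 nonzero row, so the rank is 1.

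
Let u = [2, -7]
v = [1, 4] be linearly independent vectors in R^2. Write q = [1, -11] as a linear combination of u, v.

Set up the augmented matrix [u | v | q] and row-reduce.
The system has the unique solution (c₁, c₂) = (1, -1).

q = u - v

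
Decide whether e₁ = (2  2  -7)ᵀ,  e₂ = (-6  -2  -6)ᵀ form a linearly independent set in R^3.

Row-reduce the matrix whose columns are e₁, e₂.
The reduction yields 2 nonzero rows, so the rank is 2.
Since rank = 2 (the number of vectors), the set is linearly independent.

linearly independent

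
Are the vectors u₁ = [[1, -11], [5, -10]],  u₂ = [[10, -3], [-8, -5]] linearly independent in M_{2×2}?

linearly independent

Take coordinates with respect to the standard basis {E₁₁, E₁₂, E₂₁, E₂₂}.
Row-reduce the matrix whose columns are u₁, u₂.
The reduction yields 2 nonzero rows, so the rank is 2.
Since rank = 2 (the number of vectors), the set is linearly independent.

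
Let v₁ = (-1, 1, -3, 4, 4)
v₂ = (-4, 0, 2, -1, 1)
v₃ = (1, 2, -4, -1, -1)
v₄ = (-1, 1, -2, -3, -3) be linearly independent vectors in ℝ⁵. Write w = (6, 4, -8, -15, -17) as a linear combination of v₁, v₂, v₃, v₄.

w = -2v₁ - v₂ + 2v₃ + 2v₄

Since v₁, v₂, v₃, v₄ are independent, the coefficients expressing w are uniquely determined by a linear system.
The system has the unique solution (c₁, …, c₄) = (-2, -1, 2, 2).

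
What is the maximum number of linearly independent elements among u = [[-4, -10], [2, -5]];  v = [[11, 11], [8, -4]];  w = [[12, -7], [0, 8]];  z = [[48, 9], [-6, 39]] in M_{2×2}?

3

Pass to coordinate vectors with respect to the basis {E₁₁, E₁₂, E₂₁, E₂₂}.
Row-reduce the 4×4 matrix with these as rows.
Exactly 3 pivots survive; hence the rank is 3.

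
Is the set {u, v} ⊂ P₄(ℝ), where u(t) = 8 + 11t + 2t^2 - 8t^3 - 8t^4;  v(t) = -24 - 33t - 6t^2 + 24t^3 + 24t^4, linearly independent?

linearly dependent

Write each element as a coordinate vector in ℝ⁵ using {1, t, …, t^4}.
One vector is a scalar multiple of another, so the set is dependent.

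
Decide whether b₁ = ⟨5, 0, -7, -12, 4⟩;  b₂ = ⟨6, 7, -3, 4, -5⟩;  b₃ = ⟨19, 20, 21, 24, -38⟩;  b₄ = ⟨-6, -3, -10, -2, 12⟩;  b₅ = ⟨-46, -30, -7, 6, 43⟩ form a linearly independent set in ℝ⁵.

linearly dependent

The matrix [b₁|b₂|b₃|b₄|b₅] has determinant 0.
A zero determinant means the columns are linearly dependent.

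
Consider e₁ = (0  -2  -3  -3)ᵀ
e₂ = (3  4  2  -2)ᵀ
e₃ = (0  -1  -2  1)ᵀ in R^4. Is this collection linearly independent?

linearly independent

Row-reduce the matrix whose columns are e₁, e₂, e₃.
The reduction yields 3 nonzero rows, so the rank is 3.
Since rank = 3 (the number of vectors), the set is linearly independent.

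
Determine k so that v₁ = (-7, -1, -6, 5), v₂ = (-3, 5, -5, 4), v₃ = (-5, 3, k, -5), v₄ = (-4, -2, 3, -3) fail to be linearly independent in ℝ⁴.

k = 14/3

Place the vectors as rows of a 4×4 matrix; dependence ⇔ determinant zero.
The determinant works out to 204*k - 952.
Setting this to zero gives k = 14/3.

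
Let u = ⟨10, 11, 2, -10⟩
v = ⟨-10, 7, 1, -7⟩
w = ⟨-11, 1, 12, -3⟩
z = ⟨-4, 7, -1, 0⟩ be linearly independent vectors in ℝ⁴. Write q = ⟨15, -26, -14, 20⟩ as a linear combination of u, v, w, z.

q = -u - v - w - z

Since u, v, w, z are independent, the coefficients expressing q are uniquely determined by a linear system.
Back-substitution yields (a₁, …, a₄) = (-1, -1, -1, -1).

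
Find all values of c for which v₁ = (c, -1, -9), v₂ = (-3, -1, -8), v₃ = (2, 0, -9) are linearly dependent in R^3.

c = -25/9

The vectors are dependent exactly when the determinant of the matrix with rows v₁, v₂, v₃ vanishes.
Expanding, det = 9*c + 25.
Solving 9*c + 25 = 0 yields c = -25/9.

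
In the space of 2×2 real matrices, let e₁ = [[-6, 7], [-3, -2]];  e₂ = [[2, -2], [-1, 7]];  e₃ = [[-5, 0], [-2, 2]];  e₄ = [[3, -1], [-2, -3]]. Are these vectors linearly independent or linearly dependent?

linearly independent

Write each element as a coordinate vector in ℝ⁴ using {E₁₁, E₁₂, E₂₁, E₂₂}.
Form the 4×4 matrix with these as columns; its determinant is -920.
A nonzero determinant means the columns are linearly independent.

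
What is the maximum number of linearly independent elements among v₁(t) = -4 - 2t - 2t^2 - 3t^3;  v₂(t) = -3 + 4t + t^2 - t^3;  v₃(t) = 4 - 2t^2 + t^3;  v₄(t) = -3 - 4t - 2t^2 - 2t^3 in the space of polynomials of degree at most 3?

4

Represent each element by its coordinate vector in ℝ⁴.
Apply Gaussian elimination to the matrix whose rows are v₁, v₂, v₃, v₄.
Reduction leaves 4 leading entries, giving rank 4.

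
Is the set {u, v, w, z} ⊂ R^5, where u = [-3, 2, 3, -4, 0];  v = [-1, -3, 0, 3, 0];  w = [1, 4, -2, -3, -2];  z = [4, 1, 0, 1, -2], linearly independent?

Row-reduce the matrix whose columns are u, v, w, z.
The reduction yields 4 nonzero rows, so the rank is 4.
Since rank = 4 (the number of vectors), the set is linearly independent.

linearly independent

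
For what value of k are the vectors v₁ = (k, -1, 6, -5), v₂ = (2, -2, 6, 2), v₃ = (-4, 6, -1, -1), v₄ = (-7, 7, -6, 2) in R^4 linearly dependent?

The set is linearly dependent precisely when det[v₁; v₂; v₃; v₄] = 0.
Cofactor expansion gives det = 624 - 156*k.
Solving 624 - 156*k = 0 yields k = 4.

k = 4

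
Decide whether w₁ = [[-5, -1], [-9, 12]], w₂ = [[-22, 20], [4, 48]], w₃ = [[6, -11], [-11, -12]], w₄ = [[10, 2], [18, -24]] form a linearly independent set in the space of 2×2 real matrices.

linearly dependent

Write each element as a coordinate vector in ℝ⁴ using {E₁₁, E₁₂, E₂₁, E₂₂}.
The matrix [w₁|w₂|w₃|w₄] has determinant 0.
A zero determinant means the columns are linearly dependent.
Indeed 2w₁ - w₂ - 2w₃ = 0.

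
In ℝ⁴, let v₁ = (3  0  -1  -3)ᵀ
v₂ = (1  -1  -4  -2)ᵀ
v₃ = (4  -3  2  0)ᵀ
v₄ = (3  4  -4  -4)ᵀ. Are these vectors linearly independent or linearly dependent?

linearly independent

The matrix [v₁|v₂|v₃|v₄] has determinant -156.
A nonzero determinant means the columns are linearly independent.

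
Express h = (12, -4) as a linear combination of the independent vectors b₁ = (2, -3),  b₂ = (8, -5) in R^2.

h = -2b₁ + 2b₂

Write h = α₁b₁ + α₂b₂ and equate components.
The system has the unique solution (α₁, α₂) = (-2, 2).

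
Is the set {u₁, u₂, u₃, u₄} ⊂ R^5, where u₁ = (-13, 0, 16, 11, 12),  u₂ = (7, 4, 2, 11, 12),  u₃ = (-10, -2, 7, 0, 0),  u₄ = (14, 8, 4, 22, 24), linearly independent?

linearly dependent

Row-reduce the matrix whose columns are u₁, u₂, u₃, u₄.
The reduction yields 2 nonzero rows, so the rank is 2.
Since rank 2 < 4, the set is linearly dependent.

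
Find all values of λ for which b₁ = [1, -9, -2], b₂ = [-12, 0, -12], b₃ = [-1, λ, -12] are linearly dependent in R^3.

Dependence holds iff the 3×3 matrix [b₁ b₂ b₃] is singular.
Cofactor expansion gives det = 36*λ + 1188.
Solving 36*λ + 1188 = 0 yields λ = -33.

λ = -33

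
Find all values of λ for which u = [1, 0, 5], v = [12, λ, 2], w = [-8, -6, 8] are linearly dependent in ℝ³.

The set is linearly dependent precisely when det[u; v; w] = 0.
Expanding, det = 48*λ - 348.
Solving 48*λ - 348 = 0 yields λ = 29/4.

λ = 29/4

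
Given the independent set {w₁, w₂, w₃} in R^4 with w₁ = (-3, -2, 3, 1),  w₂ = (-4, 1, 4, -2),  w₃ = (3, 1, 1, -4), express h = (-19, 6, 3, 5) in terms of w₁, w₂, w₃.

Since w₁, w₂, w₃ are independent, the coefficients expressing h are uniquely determined by a linear system.
Back-substitution yields (c₁, c₂, c₃) = (-3, 4, -4).

h = -3w₁ + 4w₂ - 4w₃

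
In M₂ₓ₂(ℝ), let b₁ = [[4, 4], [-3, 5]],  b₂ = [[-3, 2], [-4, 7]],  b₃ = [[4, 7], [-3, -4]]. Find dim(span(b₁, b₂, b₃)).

3

Pass to coordinate vectors with respect to the basis {E₁₁, E₁₂, E₂₁, E₂₂}.
Row-reduce the 3×4 matrix with these as rows.
Reduction leaves 3 leading entries, giving rank 3.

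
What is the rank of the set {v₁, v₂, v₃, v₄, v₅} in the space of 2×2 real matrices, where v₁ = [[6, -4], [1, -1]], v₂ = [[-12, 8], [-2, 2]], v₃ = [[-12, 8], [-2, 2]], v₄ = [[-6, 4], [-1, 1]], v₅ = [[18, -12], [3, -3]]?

rank 1

Use coordinates relative to {E₁₁, E₁₂, E₂₁, E₂₂}.
Form the matrix with v₁, v₂, v₃, v₄, v₅ as columns and reduce.
Exactly 1 pivot survives; hence the rank is 1.
(With 5 elements in a 4-dimensional space the rank is at most 4.)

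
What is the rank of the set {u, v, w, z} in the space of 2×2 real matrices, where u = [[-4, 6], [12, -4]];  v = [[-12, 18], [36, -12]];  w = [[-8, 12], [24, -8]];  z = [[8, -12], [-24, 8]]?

Use coordinates relative to {E₁₁, E₁₂, E₂₁, E₂₂}.
Put the 4×4 matrix [u|v|w|z] into echelon form.
There is 1 pivot column, so rank = 1.

rank 1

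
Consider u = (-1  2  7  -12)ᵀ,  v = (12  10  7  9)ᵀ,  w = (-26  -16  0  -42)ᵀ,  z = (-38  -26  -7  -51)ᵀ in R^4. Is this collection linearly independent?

linearly dependent

Form the 4×4 matrix with these as columns; its determinant is 0.
A zero determinant means the columns are linearly dependent.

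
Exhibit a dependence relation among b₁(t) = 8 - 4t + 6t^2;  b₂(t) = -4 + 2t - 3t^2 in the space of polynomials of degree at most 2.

b₁ + 2b₂ = 0

Take coordinates with respect to {1, t, t^2}.
Solve the homogeneous system with b₁, b₂ as columns by row-reducing the coefficient matrix.
The free variable yields coefficients (1, 2) (any nonzero multiple also works).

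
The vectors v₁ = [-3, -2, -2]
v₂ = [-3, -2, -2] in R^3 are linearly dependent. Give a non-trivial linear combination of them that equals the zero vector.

v₁ - v₂ = 0

Set up α₁v₁ + α₂v₂ = 0 and solve the homogeneous system.
The free variable yields coefficients (1, -1) (any nonzero multiple also works).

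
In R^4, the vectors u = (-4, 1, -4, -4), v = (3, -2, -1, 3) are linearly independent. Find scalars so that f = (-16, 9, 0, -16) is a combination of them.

f = u - 4v

Set up the augmented matrix [u | v | f] and row-reduce.
The system has the unique solution (c₁, c₂) = (1, -4).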